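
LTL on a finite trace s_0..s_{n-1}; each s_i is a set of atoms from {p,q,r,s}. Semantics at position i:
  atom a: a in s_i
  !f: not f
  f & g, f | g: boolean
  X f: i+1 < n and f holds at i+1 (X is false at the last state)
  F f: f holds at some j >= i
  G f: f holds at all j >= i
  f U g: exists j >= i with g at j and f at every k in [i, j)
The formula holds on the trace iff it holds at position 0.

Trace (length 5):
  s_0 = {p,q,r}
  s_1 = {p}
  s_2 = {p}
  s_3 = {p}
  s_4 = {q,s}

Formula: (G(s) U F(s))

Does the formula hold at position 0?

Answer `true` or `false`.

Answer: true

Derivation:
s_0={p,q,r}: (G(s) U F(s))=True G(s)=False s=False F(s)=True
s_1={p}: (G(s) U F(s))=True G(s)=False s=False F(s)=True
s_2={p}: (G(s) U F(s))=True G(s)=False s=False F(s)=True
s_3={p}: (G(s) U F(s))=True G(s)=False s=False F(s)=True
s_4={q,s}: (G(s) U F(s))=True G(s)=True s=True F(s)=True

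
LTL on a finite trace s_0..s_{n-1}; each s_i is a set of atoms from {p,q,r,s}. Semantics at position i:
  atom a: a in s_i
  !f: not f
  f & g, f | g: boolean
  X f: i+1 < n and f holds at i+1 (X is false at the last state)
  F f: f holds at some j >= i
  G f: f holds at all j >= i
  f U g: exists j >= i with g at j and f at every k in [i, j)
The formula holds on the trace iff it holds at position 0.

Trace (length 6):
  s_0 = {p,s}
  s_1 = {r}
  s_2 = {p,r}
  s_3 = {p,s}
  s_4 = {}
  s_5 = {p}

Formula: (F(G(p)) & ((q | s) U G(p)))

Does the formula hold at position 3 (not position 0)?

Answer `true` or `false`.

s_0={p,s}: (F(G(p)) & ((q | s) U G(p)))=False F(G(p))=True G(p)=False p=True ((q | s) U G(p))=False (q | s)=True q=False s=True
s_1={r}: (F(G(p)) & ((q | s) U G(p)))=False F(G(p))=True G(p)=False p=False ((q | s) U G(p))=False (q | s)=False q=False s=False
s_2={p,r}: (F(G(p)) & ((q | s) U G(p)))=False F(G(p))=True G(p)=False p=True ((q | s) U G(p))=False (q | s)=False q=False s=False
s_3={p,s}: (F(G(p)) & ((q | s) U G(p)))=False F(G(p))=True G(p)=False p=True ((q | s) U G(p))=False (q | s)=True q=False s=True
s_4={}: (F(G(p)) & ((q | s) U G(p)))=False F(G(p))=True G(p)=False p=False ((q | s) U G(p))=False (q | s)=False q=False s=False
s_5={p}: (F(G(p)) & ((q | s) U G(p)))=True F(G(p))=True G(p)=True p=True ((q | s) U G(p))=True (q | s)=False q=False s=False
Evaluating at position 3: result = False

Answer: false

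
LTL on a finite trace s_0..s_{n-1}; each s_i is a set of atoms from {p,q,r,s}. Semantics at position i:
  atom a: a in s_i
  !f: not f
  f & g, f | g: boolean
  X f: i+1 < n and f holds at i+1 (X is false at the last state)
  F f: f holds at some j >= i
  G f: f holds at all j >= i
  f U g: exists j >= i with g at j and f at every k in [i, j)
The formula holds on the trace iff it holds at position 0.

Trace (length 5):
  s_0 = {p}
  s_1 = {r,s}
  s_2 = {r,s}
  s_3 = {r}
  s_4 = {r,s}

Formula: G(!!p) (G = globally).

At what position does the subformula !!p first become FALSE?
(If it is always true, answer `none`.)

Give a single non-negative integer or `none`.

Answer: 1

Derivation:
s_0={p}: !!p=True !p=False p=True
s_1={r,s}: !!p=False !p=True p=False
s_2={r,s}: !!p=False !p=True p=False
s_3={r}: !!p=False !p=True p=False
s_4={r,s}: !!p=False !p=True p=False
G(!!p) holds globally = False
First violation at position 1.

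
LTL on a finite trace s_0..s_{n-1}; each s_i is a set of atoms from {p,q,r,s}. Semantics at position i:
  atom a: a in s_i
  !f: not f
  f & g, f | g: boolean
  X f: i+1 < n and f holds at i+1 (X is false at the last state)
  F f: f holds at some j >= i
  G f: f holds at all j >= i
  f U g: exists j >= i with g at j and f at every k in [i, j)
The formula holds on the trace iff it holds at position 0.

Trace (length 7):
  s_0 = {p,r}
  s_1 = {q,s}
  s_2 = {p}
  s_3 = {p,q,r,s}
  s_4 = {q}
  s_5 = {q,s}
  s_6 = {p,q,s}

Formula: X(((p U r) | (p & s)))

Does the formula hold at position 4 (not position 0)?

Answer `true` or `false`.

s_0={p,r}: X(((p U r) | (p & s)))=False ((p U r) | (p & s))=True (p U r)=True p=True r=True (p & s)=False s=False
s_1={q,s}: X(((p U r) | (p & s)))=True ((p U r) | (p & s))=False (p U r)=False p=False r=False (p & s)=False s=True
s_2={p}: X(((p U r) | (p & s)))=True ((p U r) | (p & s))=True (p U r)=True p=True r=False (p & s)=False s=False
s_3={p,q,r,s}: X(((p U r) | (p & s)))=False ((p U r) | (p & s))=True (p U r)=True p=True r=True (p & s)=True s=True
s_4={q}: X(((p U r) | (p & s)))=False ((p U r) | (p & s))=False (p U r)=False p=False r=False (p & s)=False s=False
s_5={q,s}: X(((p U r) | (p & s)))=True ((p U r) | (p & s))=False (p U r)=False p=False r=False (p & s)=False s=True
s_6={p,q,s}: X(((p U r) | (p & s)))=False ((p U r) | (p & s))=True (p U r)=False p=True r=False (p & s)=True s=True
Evaluating at position 4: result = False

Answer: false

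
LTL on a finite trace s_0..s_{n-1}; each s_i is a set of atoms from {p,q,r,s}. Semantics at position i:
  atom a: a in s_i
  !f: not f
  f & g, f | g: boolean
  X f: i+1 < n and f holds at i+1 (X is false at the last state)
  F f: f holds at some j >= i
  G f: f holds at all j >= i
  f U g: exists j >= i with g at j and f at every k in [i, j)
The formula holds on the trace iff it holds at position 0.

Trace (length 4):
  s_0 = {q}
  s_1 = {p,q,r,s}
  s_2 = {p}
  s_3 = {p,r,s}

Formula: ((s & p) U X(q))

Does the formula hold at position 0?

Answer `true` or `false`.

s_0={q}: ((s & p) U X(q))=True (s & p)=False s=False p=False X(q)=True q=True
s_1={p,q,r,s}: ((s & p) U X(q))=False (s & p)=True s=True p=True X(q)=False q=True
s_2={p}: ((s & p) U X(q))=False (s & p)=False s=False p=True X(q)=False q=False
s_3={p,r,s}: ((s & p) U X(q))=False (s & p)=True s=True p=True X(q)=False q=False

Answer: true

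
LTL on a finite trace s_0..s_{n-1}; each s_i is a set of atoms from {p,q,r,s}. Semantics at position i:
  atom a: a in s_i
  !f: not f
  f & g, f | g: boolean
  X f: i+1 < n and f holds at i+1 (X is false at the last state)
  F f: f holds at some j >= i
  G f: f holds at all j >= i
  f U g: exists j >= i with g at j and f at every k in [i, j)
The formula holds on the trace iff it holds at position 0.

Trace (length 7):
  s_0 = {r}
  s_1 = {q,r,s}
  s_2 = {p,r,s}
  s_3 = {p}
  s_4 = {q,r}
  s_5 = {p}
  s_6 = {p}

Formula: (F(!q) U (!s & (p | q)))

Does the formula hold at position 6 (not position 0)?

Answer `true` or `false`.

Answer: true

Derivation:
s_0={r}: (F(!q) U (!s & (p | q)))=True F(!q)=True !q=True q=False (!s & (p | q))=False !s=True s=False (p | q)=False p=False
s_1={q,r,s}: (F(!q) U (!s & (p | q)))=True F(!q)=True !q=False q=True (!s & (p | q))=False !s=False s=True (p | q)=True p=False
s_2={p,r,s}: (F(!q) U (!s & (p | q)))=True F(!q)=True !q=True q=False (!s & (p | q))=False !s=False s=True (p | q)=True p=True
s_3={p}: (F(!q) U (!s & (p | q)))=True F(!q)=True !q=True q=False (!s & (p | q))=True !s=True s=False (p | q)=True p=True
s_4={q,r}: (F(!q) U (!s & (p | q)))=True F(!q)=True !q=False q=True (!s & (p | q))=True !s=True s=False (p | q)=True p=False
s_5={p}: (F(!q) U (!s & (p | q)))=True F(!q)=True !q=True q=False (!s & (p | q))=True !s=True s=False (p | q)=True p=True
s_6={p}: (F(!q) U (!s & (p | q)))=True F(!q)=True !q=True q=False (!s & (p | q))=True !s=True s=False (p | q)=True p=True
Evaluating at position 6: result = True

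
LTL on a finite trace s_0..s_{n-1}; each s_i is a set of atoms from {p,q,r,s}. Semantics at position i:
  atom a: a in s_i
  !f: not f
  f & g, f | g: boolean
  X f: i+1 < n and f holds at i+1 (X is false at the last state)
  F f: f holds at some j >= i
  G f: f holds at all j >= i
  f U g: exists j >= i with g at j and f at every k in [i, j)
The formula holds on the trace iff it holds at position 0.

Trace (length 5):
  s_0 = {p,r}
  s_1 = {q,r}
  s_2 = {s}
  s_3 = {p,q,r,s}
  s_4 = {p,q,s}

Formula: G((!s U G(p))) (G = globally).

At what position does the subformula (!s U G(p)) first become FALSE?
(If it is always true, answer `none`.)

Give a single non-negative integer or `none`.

s_0={p,r}: (!s U G(p))=False !s=True s=False G(p)=False p=True
s_1={q,r}: (!s U G(p))=False !s=True s=False G(p)=False p=False
s_2={s}: (!s U G(p))=False !s=False s=True G(p)=False p=False
s_3={p,q,r,s}: (!s U G(p))=True !s=False s=True G(p)=True p=True
s_4={p,q,s}: (!s U G(p))=True !s=False s=True G(p)=True p=True
G((!s U G(p))) holds globally = False
First violation at position 0.

Answer: 0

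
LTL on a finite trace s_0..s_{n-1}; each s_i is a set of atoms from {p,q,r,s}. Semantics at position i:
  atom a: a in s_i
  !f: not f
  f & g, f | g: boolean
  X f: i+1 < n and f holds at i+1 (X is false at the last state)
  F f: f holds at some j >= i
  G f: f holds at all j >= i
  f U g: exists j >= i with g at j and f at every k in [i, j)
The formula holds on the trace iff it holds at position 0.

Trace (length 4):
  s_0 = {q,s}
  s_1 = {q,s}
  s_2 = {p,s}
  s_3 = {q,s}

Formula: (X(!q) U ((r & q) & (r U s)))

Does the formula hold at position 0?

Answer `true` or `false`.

Answer: false

Derivation:
s_0={q,s}: (X(!q) U ((r & q) & (r U s)))=False X(!q)=False !q=False q=True ((r & q) & (r U s))=False (r & q)=False r=False (r U s)=True s=True
s_1={q,s}: (X(!q) U ((r & q) & (r U s)))=False X(!q)=True !q=False q=True ((r & q) & (r U s))=False (r & q)=False r=False (r U s)=True s=True
s_2={p,s}: (X(!q) U ((r & q) & (r U s)))=False X(!q)=False !q=True q=False ((r & q) & (r U s))=False (r & q)=False r=False (r U s)=True s=True
s_3={q,s}: (X(!q) U ((r & q) & (r U s)))=False X(!q)=False !q=False q=True ((r & q) & (r U s))=False (r & q)=False r=False (r U s)=True s=True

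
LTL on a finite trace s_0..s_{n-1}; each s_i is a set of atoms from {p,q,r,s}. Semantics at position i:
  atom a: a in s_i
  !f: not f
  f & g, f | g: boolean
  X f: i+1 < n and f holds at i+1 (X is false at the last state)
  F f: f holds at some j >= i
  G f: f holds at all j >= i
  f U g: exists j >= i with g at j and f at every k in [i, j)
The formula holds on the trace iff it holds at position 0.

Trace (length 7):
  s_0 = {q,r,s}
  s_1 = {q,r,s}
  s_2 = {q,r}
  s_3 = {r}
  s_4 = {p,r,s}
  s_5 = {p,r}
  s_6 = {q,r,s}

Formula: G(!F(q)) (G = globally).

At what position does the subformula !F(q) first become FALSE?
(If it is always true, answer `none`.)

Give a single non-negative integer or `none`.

s_0={q,r,s}: !F(q)=False F(q)=True q=True
s_1={q,r,s}: !F(q)=False F(q)=True q=True
s_2={q,r}: !F(q)=False F(q)=True q=True
s_3={r}: !F(q)=False F(q)=True q=False
s_4={p,r,s}: !F(q)=False F(q)=True q=False
s_5={p,r}: !F(q)=False F(q)=True q=False
s_6={q,r,s}: !F(q)=False F(q)=True q=True
G(!F(q)) holds globally = False
First violation at position 0.

Answer: 0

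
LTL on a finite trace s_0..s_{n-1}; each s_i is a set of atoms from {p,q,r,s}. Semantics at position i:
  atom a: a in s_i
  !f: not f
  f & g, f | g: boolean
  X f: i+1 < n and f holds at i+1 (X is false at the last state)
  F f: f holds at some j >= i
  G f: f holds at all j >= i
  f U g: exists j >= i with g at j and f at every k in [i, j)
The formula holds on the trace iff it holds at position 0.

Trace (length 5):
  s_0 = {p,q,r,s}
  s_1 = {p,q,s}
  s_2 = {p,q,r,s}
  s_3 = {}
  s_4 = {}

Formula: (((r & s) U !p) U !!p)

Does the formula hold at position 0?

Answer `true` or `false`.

Answer: true

Derivation:
s_0={p,q,r,s}: (((r & s) U !p) U !!p)=True ((r & s) U !p)=False (r & s)=True r=True s=True !p=False p=True !!p=True
s_1={p,q,s}: (((r & s) U !p) U !!p)=True ((r & s) U !p)=False (r & s)=False r=False s=True !p=False p=True !!p=True
s_2={p,q,r,s}: (((r & s) U !p) U !!p)=True ((r & s) U !p)=True (r & s)=True r=True s=True !p=False p=True !!p=True
s_3={}: (((r & s) U !p) U !!p)=False ((r & s) U !p)=True (r & s)=False r=False s=False !p=True p=False !!p=False
s_4={}: (((r & s) U !p) U !!p)=False ((r & s) U !p)=True (r & s)=False r=False s=False !p=True p=False !!p=False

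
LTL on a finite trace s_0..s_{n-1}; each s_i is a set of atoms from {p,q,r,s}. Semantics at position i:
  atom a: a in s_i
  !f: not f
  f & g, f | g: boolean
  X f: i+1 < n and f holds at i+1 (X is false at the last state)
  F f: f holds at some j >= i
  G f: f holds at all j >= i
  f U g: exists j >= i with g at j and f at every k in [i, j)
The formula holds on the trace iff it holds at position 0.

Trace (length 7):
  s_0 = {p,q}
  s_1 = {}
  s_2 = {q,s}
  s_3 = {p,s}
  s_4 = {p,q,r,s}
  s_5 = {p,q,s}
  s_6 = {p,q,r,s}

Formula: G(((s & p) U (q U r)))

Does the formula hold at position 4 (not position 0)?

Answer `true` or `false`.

s_0={p,q}: G(((s & p) U (q U r)))=False ((s & p) U (q U r))=False (s & p)=False s=False p=True (q U r)=False q=True r=False
s_1={}: G(((s & p) U (q U r)))=False ((s & p) U (q U r))=False (s & p)=False s=False p=False (q U r)=False q=False r=False
s_2={q,s}: G(((s & p) U (q U r)))=False ((s & p) U (q U r))=False (s & p)=False s=True p=False (q U r)=False q=True r=False
s_3={p,s}: G(((s & p) U (q U r)))=True ((s & p) U (q U r))=True (s & p)=True s=True p=True (q U r)=False q=False r=False
s_4={p,q,r,s}: G(((s & p) U (q U r)))=True ((s & p) U (q U r))=True (s & p)=True s=True p=True (q U r)=True q=True r=True
s_5={p,q,s}: G(((s & p) U (q U r)))=True ((s & p) U (q U r))=True (s & p)=True s=True p=True (q U r)=True q=True r=False
s_6={p,q,r,s}: G(((s & p) U (q U r)))=True ((s & p) U (q U r))=True (s & p)=True s=True p=True (q U r)=True q=True r=True
Evaluating at position 4: result = True

Answer: true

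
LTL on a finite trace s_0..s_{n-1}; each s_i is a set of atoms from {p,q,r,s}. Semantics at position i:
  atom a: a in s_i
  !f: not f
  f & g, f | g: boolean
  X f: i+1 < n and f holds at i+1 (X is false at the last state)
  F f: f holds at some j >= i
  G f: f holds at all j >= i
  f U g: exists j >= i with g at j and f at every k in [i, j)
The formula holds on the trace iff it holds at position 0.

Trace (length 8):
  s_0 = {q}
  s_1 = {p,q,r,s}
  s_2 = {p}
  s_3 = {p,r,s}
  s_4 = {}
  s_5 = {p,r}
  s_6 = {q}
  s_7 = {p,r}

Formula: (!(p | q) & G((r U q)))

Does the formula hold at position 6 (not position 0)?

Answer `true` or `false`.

Answer: false

Derivation:
s_0={q}: (!(p | q) & G((r U q)))=False !(p | q)=False (p | q)=True p=False q=True G((r U q))=False (r U q)=True r=False
s_1={p,q,r,s}: (!(p | q) & G((r U q)))=False !(p | q)=False (p | q)=True p=True q=True G((r U q))=False (r U q)=True r=True
s_2={p}: (!(p | q) & G((r U q)))=False !(p | q)=False (p | q)=True p=True q=False G((r U q))=False (r U q)=False r=False
s_3={p,r,s}: (!(p | q) & G((r U q)))=False !(p | q)=False (p | q)=True p=True q=False G((r U q))=False (r U q)=False r=True
s_4={}: (!(p | q) & G((r U q)))=False !(p | q)=True (p | q)=False p=False q=False G((r U q))=False (r U q)=False r=False
s_5={p,r}: (!(p | q) & G((r U q)))=False !(p | q)=False (p | q)=True p=True q=False G((r U q))=False (r U q)=True r=True
s_6={q}: (!(p | q) & G((r U q)))=False !(p | q)=False (p | q)=True p=False q=True G((r U q))=False (r U q)=True r=False
s_7={p,r}: (!(p | q) & G((r U q)))=False !(p | q)=False (p | q)=True p=True q=False G((r U q))=False (r U q)=False r=True
Evaluating at position 6: result = False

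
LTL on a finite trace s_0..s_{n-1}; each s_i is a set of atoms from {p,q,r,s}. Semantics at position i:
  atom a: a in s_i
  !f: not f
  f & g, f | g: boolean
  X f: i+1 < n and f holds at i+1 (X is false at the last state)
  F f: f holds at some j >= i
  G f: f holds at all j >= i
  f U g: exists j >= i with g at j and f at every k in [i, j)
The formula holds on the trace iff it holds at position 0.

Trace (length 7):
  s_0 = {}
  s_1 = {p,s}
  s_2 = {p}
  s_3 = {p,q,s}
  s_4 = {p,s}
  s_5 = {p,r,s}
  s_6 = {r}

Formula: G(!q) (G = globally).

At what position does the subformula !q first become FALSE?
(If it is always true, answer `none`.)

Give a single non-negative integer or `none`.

Answer: 3

Derivation:
s_0={}: !q=True q=False
s_1={p,s}: !q=True q=False
s_2={p}: !q=True q=False
s_3={p,q,s}: !q=False q=True
s_4={p,s}: !q=True q=False
s_5={p,r,s}: !q=True q=False
s_6={r}: !q=True q=False
G(!q) holds globally = False
First violation at position 3.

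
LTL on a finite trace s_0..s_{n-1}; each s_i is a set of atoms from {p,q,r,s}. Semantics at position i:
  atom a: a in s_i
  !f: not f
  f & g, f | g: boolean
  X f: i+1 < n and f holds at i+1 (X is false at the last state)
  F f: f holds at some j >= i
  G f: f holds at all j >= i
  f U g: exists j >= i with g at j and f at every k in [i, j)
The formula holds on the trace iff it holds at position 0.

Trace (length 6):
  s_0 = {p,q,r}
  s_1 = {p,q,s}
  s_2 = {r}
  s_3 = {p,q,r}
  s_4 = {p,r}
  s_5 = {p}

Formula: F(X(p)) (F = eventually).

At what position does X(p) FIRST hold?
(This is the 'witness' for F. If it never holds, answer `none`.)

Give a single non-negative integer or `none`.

Answer: 0

Derivation:
s_0={p,q,r}: X(p)=True p=True
s_1={p,q,s}: X(p)=False p=True
s_2={r}: X(p)=True p=False
s_3={p,q,r}: X(p)=True p=True
s_4={p,r}: X(p)=True p=True
s_5={p}: X(p)=False p=True
F(X(p)) holds; first witness at position 0.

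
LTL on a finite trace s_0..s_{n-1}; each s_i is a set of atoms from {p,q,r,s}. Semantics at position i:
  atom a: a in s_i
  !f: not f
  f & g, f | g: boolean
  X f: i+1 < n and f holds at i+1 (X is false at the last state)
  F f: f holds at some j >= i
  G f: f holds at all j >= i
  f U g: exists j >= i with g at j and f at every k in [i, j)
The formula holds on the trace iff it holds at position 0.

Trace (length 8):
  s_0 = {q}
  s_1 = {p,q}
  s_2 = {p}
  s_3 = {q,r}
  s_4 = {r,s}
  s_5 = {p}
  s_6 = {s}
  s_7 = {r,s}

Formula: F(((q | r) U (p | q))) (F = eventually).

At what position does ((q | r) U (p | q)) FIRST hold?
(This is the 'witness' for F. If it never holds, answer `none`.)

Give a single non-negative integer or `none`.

Answer: 0

Derivation:
s_0={q}: ((q | r) U (p | q))=True (q | r)=True q=True r=False (p | q)=True p=False
s_1={p,q}: ((q | r) U (p | q))=True (q | r)=True q=True r=False (p | q)=True p=True
s_2={p}: ((q | r) U (p | q))=True (q | r)=False q=False r=False (p | q)=True p=True
s_3={q,r}: ((q | r) U (p | q))=True (q | r)=True q=True r=True (p | q)=True p=False
s_4={r,s}: ((q | r) U (p | q))=True (q | r)=True q=False r=True (p | q)=False p=False
s_5={p}: ((q | r) U (p | q))=True (q | r)=False q=False r=False (p | q)=True p=True
s_6={s}: ((q | r) U (p | q))=False (q | r)=False q=False r=False (p | q)=False p=False
s_7={r,s}: ((q | r) U (p | q))=False (q | r)=True q=False r=True (p | q)=False p=False
F(((q | r) U (p | q))) holds; first witness at position 0.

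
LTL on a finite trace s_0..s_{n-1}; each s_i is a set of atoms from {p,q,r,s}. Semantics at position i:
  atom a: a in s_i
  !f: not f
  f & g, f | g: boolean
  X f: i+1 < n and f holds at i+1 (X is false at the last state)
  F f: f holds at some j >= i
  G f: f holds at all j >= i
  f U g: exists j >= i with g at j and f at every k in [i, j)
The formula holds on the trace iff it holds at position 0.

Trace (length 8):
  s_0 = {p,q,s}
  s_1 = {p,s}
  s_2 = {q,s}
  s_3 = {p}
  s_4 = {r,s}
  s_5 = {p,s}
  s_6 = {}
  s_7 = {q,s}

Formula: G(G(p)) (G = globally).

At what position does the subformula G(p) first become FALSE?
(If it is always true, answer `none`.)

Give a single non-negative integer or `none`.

Answer: 0

Derivation:
s_0={p,q,s}: G(p)=False p=True
s_1={p,s}: G(p)=False p=True
s_2={q,s}: G(p)=False p=False
s_3={p}: G(p)=False p=True
s_4={r,s}: G(p)=False p=False
s_5={p,s}: G(p)=False p=True
s_6={}: G(p)=False p=False
s_7={q,s}: G(p)=False p=False
G(G(p)) holds globally = False
First violation at position 0.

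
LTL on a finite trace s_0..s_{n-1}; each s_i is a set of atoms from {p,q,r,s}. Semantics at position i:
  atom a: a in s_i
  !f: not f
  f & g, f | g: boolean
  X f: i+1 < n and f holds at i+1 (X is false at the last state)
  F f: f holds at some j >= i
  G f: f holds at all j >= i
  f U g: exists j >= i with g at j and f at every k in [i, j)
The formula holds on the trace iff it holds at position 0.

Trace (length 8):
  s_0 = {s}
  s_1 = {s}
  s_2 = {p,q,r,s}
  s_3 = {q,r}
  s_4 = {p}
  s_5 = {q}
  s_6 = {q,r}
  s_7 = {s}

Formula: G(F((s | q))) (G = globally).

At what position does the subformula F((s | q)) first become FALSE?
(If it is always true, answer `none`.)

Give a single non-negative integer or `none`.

s_0={s}: F((s | q))=True (s | q)=True s=True q=False
s_1={s}: F((s | q))=True (s | q)=True s=True q=False
s_2={p,q,r,s}: F((s | q))=True (s | q)=True s=True q=True
s_3={q,r}: F((s | q))=True (s | q)=True s=False q=True
s_4={p}: F((s | q))=True (s | q)=False s=False q=False
s_5={q}: F((s | q))=True (s | q)=True s=False q=True
s_6={q,r}: F((s | q))=True (s | q)=True s=False q=True
s_7={s}: F((s | q))=True (s | q)=True s=True q=False
G(F((s | q))) holds globally = True
No violation — formula holds at every position.

Answer: none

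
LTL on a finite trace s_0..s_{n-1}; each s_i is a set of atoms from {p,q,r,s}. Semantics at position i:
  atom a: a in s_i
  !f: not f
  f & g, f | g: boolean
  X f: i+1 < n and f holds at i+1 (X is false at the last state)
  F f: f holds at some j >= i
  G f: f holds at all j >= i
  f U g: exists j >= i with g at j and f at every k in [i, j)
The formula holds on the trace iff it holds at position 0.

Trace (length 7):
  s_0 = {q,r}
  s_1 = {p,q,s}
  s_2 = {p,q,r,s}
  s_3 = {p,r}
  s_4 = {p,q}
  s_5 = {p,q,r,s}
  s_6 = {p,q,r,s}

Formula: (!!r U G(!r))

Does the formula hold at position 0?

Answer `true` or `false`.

s_0={q,r}: (!!r U G(!r))=False !!r=True !r=False r=True G(!r)=False
s_1={p,q,s}: (!!r U G(!r))=False !!r=False !r=True r=False G(!r)=False
s_2={p,q,r,s}: (!!r U G(!r))=False !!r=True !r=False r=True G(!r)=False
s_3={p,r}: (!!r U G(!r))=False !!r=True !r=False r=True G(!r)=False
s_4={p,q}: (!!r U G(!r))=False !!r=False !r=True r=False G(!r)=False
s_5={p,q,r,s}: (!!r U G(!r))=False !!r=True !r=False r=True G(!r)=False
s_6={p,q,r,s}: (!!r U G(!r))=False !!r=True !r=False r=True G(!r)=False

Answer: false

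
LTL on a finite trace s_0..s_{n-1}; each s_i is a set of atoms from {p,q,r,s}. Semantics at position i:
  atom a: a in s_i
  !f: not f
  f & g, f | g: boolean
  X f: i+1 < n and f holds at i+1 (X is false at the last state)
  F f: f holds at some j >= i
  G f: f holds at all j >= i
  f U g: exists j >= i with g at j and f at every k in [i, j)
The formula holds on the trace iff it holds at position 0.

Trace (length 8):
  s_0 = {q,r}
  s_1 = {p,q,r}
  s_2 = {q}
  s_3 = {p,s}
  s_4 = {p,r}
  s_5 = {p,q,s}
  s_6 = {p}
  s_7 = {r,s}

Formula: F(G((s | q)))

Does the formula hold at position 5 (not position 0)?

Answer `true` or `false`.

Answer: true

Derivation:
s_0={q,r}: F(G((s | q)))=True G((s | q))=False (s | q)=True s=False q=True
s_1={p,q,r}: F(G((s | q)))=True G((s | q))=False (s | q)=True s=False q=True
s_2={q}: F(G((s | q)))=True G((s | q))=False (s | q)=True s=False q=True
s_3={p,s}: F(G((s | q)))=True G((s | q))=False (s | q)=True s=True q=False
s_4={p,r}: F(G((s | q)))=True G((s | q))=False (s | q)=False s=False q=False
s_5={p,q,s}: F(G((s | q)))=True G((s | q))=False (s | q)=True s=True q=True
s_6={p}: F(G((s | q)))=True G((s | q))=False (s | q)=False s=False q=False
s_7={r,s}: F(G((s | q)))=True G((s | q))=True (s | q)=True s=True q=False
Evaluating at position 5: result = True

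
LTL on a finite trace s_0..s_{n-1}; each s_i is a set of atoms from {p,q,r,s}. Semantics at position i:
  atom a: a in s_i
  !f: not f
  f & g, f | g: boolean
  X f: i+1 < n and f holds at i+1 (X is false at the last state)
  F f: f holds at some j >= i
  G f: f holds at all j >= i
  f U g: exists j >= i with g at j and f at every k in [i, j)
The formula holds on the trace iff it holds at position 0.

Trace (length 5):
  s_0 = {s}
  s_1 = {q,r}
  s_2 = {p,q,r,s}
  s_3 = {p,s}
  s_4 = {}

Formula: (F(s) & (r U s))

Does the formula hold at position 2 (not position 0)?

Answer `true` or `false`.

Answer: true

Derivation:
s_0={s}: (F(s) & (r U s))=True F(s)=True s=True (r U s)=True r=False
s_1={q,r}: (F(s) & (r U s))=True F(s)=True s=False (r U s)=True r=True
s_2={p,q,r,s}: (F(s) & (r U s))=True F(s)=True s=True (r U s)=True r=True
s_3={p,s}: (F(s) & (r U s))=True F(s)=True s=True (r U s)=True r=False
s_4={}: (F(s) & (r U s))=False F(s)=False s=False (r U s)=False r=False
Evaluating at position 2: result = True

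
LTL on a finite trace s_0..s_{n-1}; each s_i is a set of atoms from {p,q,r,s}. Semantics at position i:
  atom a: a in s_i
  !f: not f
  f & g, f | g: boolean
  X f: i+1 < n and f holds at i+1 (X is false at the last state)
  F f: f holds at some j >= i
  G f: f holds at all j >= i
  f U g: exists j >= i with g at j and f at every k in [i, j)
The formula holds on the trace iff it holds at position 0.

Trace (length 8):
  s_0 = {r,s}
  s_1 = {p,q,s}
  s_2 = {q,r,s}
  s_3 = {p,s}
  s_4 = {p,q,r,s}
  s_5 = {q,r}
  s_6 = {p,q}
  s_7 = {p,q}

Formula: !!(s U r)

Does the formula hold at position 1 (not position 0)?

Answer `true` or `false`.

s_0={r,s}: !!(s U r)=True !(s U r)=False (s U r)=True s=True r=True
s_1={p,q,s}: !!(s U r)=True !(s U r)=False (s U r)=True s=True r=False
s_2={q,r,s}: !!(s U r)=True !(s U r)=False (s U r)=True s=True r=True
s_3={p,s}: !!(s U r)=True !(s U r)=False (s U r)=True s=True r=False
s_4={p,q,r,s}: !!(s U r)=True !(s U r)=False (s U r)=True s=True r=True
s_5={q,r}: !!(s U r)=True !(s U r)=False (s U r)=True s=False r=True
s_6={p,q}: !!(s U r)=False !(s U r)=True (s U r)=False s=False r=False
s_7={p,q}: !!(s U r)=False !(s U r)=True (s U r)=False s=False r=False
Evaluating at position 1: result = True

Answer: true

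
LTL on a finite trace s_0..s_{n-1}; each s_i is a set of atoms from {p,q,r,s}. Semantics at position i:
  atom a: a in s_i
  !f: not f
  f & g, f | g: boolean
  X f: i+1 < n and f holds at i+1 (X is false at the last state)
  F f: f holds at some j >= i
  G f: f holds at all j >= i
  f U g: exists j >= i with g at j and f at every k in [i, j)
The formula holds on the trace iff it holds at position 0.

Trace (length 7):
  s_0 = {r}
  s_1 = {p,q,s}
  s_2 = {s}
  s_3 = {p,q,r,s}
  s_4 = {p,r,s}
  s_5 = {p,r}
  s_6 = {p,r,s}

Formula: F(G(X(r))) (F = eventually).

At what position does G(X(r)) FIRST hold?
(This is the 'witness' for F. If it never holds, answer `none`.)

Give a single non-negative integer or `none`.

Answer: none

Derivation:
s_0={r}: G(X(r))=False X(r)=False r=True
s_1={p,q,s}: G(X(r))=False X(r)=False r=False
s_2={s}: G(X(r))=False X(r)=True r=False
s_3={p,q,r,s}: G(X(r))=False X(r)=True r=True
s_4={p,r,s}: G(X(r))=False X(r)=True r=True
s_5={p,r}: G(X(r))=False X(r)=True r=True
s_6={p,r,s}: G(X(r))=False X(r)=False r=True
F(G(X(r))) does not hold (no witness exists).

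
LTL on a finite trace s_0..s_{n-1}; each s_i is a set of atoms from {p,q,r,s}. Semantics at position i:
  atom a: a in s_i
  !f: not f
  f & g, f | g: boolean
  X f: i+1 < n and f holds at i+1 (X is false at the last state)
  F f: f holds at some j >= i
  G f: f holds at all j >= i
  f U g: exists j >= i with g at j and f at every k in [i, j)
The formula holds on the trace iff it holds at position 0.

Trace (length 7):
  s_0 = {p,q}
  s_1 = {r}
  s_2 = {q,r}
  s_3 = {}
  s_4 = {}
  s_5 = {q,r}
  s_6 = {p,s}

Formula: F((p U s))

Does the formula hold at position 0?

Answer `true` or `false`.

s_0={p,q}: F((p U s))=True (p U s)=False p=True s=False
s_1={r}: F((p U s))=True (p U s)=False p=False s=False
s_2={q,r}: F((p U s))=True (p U s)=False p=False s=False
s_3={}: F((p U s))=True (p U s)=False p=False s=False
s_4={}: F((p U s))=True (p U s)=False p=False s=False
s_5={q,r}: F((p U s))=True (p U s)=False p=False s=False
s_6={p,s}: F((p U s))=True (p U s)=True p=True s=True

Answer: true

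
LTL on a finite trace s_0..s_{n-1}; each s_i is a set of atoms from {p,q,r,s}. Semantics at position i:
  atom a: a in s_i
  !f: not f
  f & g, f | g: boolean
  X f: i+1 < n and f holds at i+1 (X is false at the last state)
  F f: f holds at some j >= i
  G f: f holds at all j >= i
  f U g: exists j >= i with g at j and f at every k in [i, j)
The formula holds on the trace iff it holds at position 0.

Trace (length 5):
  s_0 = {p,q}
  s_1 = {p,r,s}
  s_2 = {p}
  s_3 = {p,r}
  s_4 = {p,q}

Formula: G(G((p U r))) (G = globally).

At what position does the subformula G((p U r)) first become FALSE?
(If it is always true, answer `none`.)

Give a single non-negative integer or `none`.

s_0={p,q}: G((p U r))=False (p U r)=True p=True r=False
s_1={p,r,s}: G((p U r))=False (p U r)=True p=True r=True
s_2={p}: G((p U r))=False (p U r)=True p=True r=False
s_3={p,r}: G((p U r))=False (p U r)=True p=True r=True
s_4={p,q}: G((p U r))=False (p U r)=False p=True r=False
G(G((p U r))) holds globally = False
First violation at position 0.

Answer: 0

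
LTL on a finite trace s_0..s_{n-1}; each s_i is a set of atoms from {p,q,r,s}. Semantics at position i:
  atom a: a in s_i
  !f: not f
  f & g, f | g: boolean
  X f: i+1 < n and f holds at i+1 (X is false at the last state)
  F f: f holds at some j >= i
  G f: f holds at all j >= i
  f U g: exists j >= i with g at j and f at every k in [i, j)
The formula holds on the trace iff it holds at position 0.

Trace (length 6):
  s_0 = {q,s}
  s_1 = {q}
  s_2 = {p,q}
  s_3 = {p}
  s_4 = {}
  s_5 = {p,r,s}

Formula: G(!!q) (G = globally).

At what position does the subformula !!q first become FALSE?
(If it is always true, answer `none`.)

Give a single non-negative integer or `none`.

Answer: 3

Derivation:
s_0={q,s}: !!q=True !q=False q=True
s_1={q}: !!q=True !q=False q=True
s_2={p,q}: !!q=True !q=False q=True
s_3={p}: !!q=False !q=True q=False
s_4={}: !!q=False !q=True q=False
s_5={p,r,s}: !!q=False !q=True q=False
G(!!q) holds globally = False
First violation at position 3.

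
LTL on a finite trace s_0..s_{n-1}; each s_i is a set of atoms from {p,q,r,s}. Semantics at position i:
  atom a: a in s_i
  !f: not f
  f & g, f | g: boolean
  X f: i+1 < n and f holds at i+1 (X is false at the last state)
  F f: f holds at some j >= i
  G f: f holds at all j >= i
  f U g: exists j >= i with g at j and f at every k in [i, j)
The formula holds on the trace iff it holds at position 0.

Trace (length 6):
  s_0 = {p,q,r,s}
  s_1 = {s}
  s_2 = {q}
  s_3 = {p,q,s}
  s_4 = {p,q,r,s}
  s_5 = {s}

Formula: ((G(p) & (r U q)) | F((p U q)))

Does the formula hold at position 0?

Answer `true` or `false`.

s_0={p,q,r,s}: ((G(p) & (r U q)) | F((p U q)))=True (G(p) & (r U q))=False G(p)=False p=True (r U q)=True r=True q=True F((p U q))=True (p U q)=True
s_1={s}: ((G(p) & (r U q)) | F((p U q)))=True (G(p) & (r U q))=False G(p)=False p=False (r U q)=False r=False q=False F((p U q))=True (p U q)=False
s_2={q}: ((G(p) & (r U q)) | F((p U q)))=True (G(p) & (r U q))=False G(p)=False p=False (r U q)=True r=False q=True F((p U q))=True (p U q)=True
s_3={p,q,s}: ((G(p) & (r U q)) | F((p U q)))=True (G(p) & (r U q))=False G(p)=False p=True (r U q)=True r=False q=True F((p U q))=True (p U q)=True
s_4={p,q,r,s}: ((G(p) & (r U q)) | F((p U q)))=True (G(p) & (r U q))=False G(p)=False p=True (r U q)=True r=True q=True F((p U q))=True (p U q)=True
s_5={s}: ((G(p) & (r U q)) | F((p U q)))=False (G(p) & (r U q))=False G(p)=False p=False (r U q)=False r=False q=False F((p U q))=False (p U q)=False

Answer: true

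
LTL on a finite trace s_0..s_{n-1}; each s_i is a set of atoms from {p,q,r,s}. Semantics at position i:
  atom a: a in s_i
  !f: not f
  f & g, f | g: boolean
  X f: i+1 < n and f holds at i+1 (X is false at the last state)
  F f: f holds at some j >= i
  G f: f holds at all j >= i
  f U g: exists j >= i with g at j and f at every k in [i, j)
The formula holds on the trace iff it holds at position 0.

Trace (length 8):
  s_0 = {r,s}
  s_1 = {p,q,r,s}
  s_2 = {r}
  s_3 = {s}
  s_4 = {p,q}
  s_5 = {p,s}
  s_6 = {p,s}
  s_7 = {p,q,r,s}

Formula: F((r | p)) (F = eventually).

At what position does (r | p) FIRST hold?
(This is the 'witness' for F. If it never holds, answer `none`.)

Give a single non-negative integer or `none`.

s_0={r,s}: (r | p)=True r=True p=False
s_1={p,q,r,s}: (r | p)=True r=True p=True
s_2={r}: (r | p)=True r=True p=False
s_3={s}: (r | p)=False r=False p=False
s_4={p,q}: (r | p)=True r=False p=True
s_5={p,s}: (r | p)=True r=False p=True
s_6={p,s}: (r | p)=True r=False p=True
s_7={p,q,r,s}: (r | p)=True r=True p=True
F((r | p)) holds; first witness at position 0.

Answer: 0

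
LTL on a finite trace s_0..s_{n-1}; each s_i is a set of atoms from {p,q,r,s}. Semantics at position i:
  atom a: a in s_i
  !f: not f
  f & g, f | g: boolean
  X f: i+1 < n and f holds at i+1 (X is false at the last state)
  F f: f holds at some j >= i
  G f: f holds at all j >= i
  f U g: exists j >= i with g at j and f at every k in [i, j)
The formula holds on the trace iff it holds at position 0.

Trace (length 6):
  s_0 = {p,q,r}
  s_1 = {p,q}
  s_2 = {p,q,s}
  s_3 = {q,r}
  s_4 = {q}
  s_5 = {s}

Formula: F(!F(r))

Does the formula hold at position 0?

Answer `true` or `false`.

s_0={p,q,r}: F(!F(r))=True !F(r)=False F(r)=True r=True
s_1={p,q}: F(!F(r))=True !F(r)=False F(r)=True r=False
s_2={p,q,s}: F(!F(r))=True !F(r)=False F(r)=True r=False
s_3={q,r}: F(!F(r))=True !F(r)=False F(r)=True r=True
s_4={q}: F(!F(r))=True !F(r)=True F(r)=False r=False
s_5={s}: F(!F(r))=True !F(r)=True F(r)=False r=False

Answer: true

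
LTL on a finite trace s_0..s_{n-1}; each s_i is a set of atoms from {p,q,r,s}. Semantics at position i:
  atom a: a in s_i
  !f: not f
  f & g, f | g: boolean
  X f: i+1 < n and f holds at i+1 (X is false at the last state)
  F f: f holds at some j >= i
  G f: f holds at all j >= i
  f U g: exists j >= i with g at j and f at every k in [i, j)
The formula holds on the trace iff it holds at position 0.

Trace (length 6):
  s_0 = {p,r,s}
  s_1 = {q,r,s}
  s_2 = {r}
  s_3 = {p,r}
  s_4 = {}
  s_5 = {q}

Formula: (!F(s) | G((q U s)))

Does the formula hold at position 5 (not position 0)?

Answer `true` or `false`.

s_0={p,r,s}: (!F(s) | G((q U s)))=False !F(s)=False F(s)=True s=True G((q U s))=False (q U s)=True q=False
s_1={q,r,s}: (!F(s) | G((q U s)))=False !F(s)=False F(s)=True s=True G((q U s))=False (q U s)=True q=True
s_2={r}: (!F(s) | G((q U s)))=True !F(s)=True F(s)=False s=False G((q U s))=False (q U s)=False q=False
s_3={p,r}: (!F(s) | G((q U s)))=True !F(s)=True F(s)=False s=False G((q U s))=False (q U s)=False q=False
s_4={}: (!F(s) | G((q U s)))=True !F(s)=True F(s)=False s=False G((q U s))=False (q U s)=False q=False
s_5={q}: (!F(s) | G((q U s)))=True !F(s)=True F(s)=False s=False G((q U s))=False (q U s)=False q=True
Evaluating at position 5: result = True

Answer: true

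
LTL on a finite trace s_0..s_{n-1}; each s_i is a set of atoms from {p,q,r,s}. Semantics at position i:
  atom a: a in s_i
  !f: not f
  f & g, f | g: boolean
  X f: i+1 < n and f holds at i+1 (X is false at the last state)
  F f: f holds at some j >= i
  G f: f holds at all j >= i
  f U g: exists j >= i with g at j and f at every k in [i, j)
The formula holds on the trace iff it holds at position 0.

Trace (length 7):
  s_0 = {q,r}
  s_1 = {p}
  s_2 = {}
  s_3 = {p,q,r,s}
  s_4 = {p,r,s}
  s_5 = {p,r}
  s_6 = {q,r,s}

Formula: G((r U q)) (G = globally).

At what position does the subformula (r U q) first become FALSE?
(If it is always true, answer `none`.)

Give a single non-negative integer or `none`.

s_0={q,r}: (r U q)=True r=True q=True
s_1={p}: (r U q)=False r=False q=False
s_2={}: (r U q)=False r=False q=False
s_3={p,q,r,s}: (r U q)=True r=True q=True
s_4={p,r,s}: (r U q)=True r=True q=False
s_5={p,r}: (r U q)=True r=True q=False
s_6={q,r,s}: (r U q)=True r=True q=True
G((r U q)) holds globally = False
First violation at position 1.

Answer: 1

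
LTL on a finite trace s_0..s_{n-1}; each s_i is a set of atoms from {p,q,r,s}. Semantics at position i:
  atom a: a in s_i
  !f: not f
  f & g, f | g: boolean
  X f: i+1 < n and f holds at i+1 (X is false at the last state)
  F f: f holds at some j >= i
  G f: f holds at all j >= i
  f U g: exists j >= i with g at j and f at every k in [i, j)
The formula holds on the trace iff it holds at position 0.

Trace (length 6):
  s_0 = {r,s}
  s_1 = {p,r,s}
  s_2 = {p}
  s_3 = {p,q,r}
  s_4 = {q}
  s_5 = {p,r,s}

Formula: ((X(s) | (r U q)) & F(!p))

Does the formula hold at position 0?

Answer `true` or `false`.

s_0={r,s}: ((X(s) | (r U q)) & F(!p))=True (X(s) | (r U q))=True X(s)=True s=True (r U q)=False r=True q=False F(!p)=True !p=True p=False
s_1={p,r,s}: ((X(s) | (r U q)) & F(!p))=False (X(s) | (r U q))=False X(s)=False s=True (r U q)=False r=True q=False F(!p)=True !p=False p=True
s_2={p}: ((X(s) | (r U q)) & F(!p))=False (X(s) | (r U q))=False X(s)=False s=False (r U q)=False r=False q=False F(!p)=True !p=False p=True
s_3={p,q,r}: ((X(s) | (r U q)) & F(!p))=True (X(s) | (r U q))=True X(s)=False s=False (r U q)=True r=True q=True F(!p)=True !p=False p=True
s_4={q}: ((X(s) | (r U q)) & F(!p))=True (X(s) | (r U q))=True X(s)=True s=False (r U q)=True r=False q=True F(!p)=True !p=True p=False
s_5={p,r,s}: ((X(s) | (r U q)) & F(!p))=False (X(s) | (r U q))=False X(s)=False s=True (r U q)=False r=True q=False F(!p)=False !p=False p=True

Answer: true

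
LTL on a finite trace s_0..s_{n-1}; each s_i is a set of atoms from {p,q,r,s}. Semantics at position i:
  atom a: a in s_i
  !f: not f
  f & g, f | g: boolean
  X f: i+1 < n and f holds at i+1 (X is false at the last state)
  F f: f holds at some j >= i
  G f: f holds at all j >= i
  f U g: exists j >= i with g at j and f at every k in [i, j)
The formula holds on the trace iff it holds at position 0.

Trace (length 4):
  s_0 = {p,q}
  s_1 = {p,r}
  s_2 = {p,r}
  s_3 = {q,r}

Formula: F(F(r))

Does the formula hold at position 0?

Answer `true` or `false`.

s_0={p,q}: F(F(r))=True F(r)=True r=False
s_1={p,r}: F(F(r))=True F(r)=True r=True
s_2={p,r}: F(F(r))=True F(r)=True r=True
s_3={q,r}: F(F(r))=True F(r)=True r=True

Answer: true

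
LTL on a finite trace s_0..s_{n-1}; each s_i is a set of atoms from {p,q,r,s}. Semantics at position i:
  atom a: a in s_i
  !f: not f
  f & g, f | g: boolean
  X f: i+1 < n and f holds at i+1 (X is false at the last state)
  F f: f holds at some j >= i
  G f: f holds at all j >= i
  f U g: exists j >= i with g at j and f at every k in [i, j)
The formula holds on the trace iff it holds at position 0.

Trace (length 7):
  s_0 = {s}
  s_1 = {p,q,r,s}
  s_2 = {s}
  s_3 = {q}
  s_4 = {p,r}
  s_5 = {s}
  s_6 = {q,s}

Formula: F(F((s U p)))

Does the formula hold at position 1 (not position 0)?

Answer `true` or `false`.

Answer: true

Derivation:
s_0={s}: F(F((s U p)))=True F((s U p))=True (s U p)=True s=True p=False
s_1={p,q,r,s}: F(F((s U p)))=True F((s U p))=True (s U p)=True s=True p=True
s_2={s}: F(F((s U p)))=True F((s U p))=True (s U p)=False s=True p=False
s_3={q}: F(F((s U p)))=True F((s U p))=True (s U p)=False s=False p=False
s_4={p,r}: F(F((s U p)))=True F((s U p))=True (s U p)=True s=False p=True
s_5={s}: F(F((s U p)))=False F((s U p))=False (s U p)=False s=True p=False
s_6={q,s}: F(F((s U p)))=False F((s U p))=False (s U p)=False s=True p=False
Evaluating at position 1: result = True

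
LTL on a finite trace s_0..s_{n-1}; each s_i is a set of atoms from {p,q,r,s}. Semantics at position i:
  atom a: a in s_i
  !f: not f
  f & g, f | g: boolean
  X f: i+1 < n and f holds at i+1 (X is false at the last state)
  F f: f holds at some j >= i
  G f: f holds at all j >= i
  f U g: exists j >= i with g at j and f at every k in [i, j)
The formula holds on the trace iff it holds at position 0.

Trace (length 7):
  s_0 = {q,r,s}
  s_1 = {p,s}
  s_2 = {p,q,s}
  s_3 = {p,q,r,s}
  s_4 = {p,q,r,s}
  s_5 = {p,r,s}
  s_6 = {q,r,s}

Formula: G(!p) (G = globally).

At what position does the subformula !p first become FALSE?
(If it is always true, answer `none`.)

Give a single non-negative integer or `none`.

s_0={q,r,s}: !p=True p=False
s_1={p,s}: !p=False p=True
s_2={p,q,s}: !p=False p=True
s_3={p,q,r,s}: !p=False p=True
s_4={p,q,r,s}: !p=False p=True
s_5={p,r,s}: !p=False p=True
s_6={q,r,s}: !p=True p=False
G(!p) holds globally = False
First violation at position 1.

Answer: 1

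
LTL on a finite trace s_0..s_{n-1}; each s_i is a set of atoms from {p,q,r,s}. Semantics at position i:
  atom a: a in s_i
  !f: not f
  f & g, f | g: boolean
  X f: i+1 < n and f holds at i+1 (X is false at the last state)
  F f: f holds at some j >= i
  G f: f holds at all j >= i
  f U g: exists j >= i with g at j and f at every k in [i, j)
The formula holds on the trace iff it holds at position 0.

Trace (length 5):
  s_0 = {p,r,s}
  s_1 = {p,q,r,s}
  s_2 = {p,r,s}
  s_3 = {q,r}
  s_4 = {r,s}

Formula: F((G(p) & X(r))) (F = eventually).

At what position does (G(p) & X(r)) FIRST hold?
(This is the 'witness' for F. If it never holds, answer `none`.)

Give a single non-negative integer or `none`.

s_0={p,r,s}: (G(p) & X(r))=False G(p)=False p=True X(r)=True r=True
s_1={p,q,r,s}: (G(p) & X(r))=False G(p)=False p=True X(r)=True r=True
s_2={p,r,s}: (G(p) & X(r))=False G(p)=False p=True X(r)=True r=True
s_3={q,r}: (G(p) & X(r))=False G(p)=False p=False X(r)=True r=True
s_4={r,s}: (G(p) & X(r))=False G(p)=False p=False X(r)=False r=True
F((G(p) & X(r))) does not hold (no witness exists).

Answer: none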